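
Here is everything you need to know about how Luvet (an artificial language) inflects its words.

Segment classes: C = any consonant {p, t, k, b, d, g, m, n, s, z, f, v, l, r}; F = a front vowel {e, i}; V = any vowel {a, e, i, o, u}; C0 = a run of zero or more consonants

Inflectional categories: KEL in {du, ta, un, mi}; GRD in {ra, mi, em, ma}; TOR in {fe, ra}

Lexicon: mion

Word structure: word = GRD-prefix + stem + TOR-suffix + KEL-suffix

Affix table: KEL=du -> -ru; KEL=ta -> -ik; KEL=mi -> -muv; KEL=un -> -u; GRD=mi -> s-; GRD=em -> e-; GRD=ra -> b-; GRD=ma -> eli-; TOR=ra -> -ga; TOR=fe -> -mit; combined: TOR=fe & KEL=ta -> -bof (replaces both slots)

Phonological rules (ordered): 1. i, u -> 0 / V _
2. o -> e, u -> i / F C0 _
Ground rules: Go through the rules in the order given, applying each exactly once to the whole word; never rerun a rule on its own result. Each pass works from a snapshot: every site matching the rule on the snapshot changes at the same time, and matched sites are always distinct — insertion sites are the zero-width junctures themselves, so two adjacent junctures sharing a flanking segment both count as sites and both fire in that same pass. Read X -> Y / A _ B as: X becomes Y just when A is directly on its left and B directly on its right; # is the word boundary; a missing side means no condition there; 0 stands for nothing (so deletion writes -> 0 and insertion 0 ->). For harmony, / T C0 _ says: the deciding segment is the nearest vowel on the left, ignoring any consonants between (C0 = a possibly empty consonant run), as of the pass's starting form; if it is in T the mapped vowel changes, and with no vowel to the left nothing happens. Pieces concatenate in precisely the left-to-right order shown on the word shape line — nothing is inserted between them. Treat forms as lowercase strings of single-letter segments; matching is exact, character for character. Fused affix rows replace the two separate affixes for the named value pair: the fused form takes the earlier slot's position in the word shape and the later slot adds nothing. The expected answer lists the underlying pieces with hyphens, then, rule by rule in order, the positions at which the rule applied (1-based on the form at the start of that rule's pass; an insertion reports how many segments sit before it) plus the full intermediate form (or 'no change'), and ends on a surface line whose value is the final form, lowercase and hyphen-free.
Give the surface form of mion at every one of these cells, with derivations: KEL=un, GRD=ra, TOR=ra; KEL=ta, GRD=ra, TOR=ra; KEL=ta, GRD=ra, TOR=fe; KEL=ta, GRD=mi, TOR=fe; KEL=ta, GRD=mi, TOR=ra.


cell KEL=un, GRD=ra, TOR=ra:
underlying: b-mion-ga-u
1. i, u -> 0 / V _: fires at position(s) 8: bmionga
2. o -> e, u -> i / F C0 _: fires at position(s) 4: bmienga
surface: bmienga

cell KEL=ta, GRD=ra, TOR=ra:
underlying: b-mion-ga-ik
1. i, u -> 0 / V _: fires at position(s) 8: bmiongak
2. o -> e, u -> i / F C0 _: fires at position(s) 4: bmiengak
surface: bmiengak

cell KEL=ta, GRD=ra, TOR=fe:
underlying: b-mion-bof
1. i, u -> 0 / V _: no change
2. o -> e, u -> i / F C0 _: fires at position(s) 4: bmienbof
surface: bmienbof

cell KEL=ta, GRD=mi, TOR=fe:
underlying: s-mion-bof
1. i, u -> 0 / V _: no change
2. o -> e, u -> i / F C0 _: fires at position(s) 4: smienbof
surface: smienbof

cell KEL=ta, GRD=mi, TOR=ra:
underlying: s-mion-ga-ik
1. i, u -> 0 / V _: fires at position(s) 8: smiongak
2. o -> e, u -> i / F C0 _: fires at position(s) 4: smiengak
surface: smiengak


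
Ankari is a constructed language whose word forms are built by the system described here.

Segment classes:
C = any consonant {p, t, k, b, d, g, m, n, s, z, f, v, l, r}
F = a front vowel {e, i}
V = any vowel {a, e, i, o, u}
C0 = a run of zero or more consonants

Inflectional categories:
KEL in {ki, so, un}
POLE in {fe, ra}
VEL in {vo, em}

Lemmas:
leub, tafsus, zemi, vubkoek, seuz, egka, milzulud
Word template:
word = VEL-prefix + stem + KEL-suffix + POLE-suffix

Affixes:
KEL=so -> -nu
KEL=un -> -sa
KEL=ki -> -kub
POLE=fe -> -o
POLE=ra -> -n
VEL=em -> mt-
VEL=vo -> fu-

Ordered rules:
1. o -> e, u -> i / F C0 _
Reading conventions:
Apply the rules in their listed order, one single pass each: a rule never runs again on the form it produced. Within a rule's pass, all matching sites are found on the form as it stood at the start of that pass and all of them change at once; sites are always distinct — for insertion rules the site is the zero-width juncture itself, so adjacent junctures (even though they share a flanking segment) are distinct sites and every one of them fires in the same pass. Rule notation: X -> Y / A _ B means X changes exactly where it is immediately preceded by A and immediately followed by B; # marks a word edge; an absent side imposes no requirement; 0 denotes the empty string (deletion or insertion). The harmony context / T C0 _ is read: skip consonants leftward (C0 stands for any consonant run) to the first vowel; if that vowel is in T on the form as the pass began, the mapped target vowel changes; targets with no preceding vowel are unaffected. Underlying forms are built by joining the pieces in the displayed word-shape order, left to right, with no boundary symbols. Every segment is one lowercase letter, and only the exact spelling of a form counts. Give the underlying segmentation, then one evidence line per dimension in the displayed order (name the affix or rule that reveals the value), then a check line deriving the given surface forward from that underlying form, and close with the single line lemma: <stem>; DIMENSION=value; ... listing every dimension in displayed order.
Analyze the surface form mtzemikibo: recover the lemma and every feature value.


underlying: mt-zemi-kub-o
KEL=ki - signalled by the affix -kub
POLE=fe - signalled by the affix -o
VEL=em - signalled by the affix mt-
check: mtzemikubo -> mtzemikibo
lemma: zemi; KEL=ki; POLE=fe; VEL=em


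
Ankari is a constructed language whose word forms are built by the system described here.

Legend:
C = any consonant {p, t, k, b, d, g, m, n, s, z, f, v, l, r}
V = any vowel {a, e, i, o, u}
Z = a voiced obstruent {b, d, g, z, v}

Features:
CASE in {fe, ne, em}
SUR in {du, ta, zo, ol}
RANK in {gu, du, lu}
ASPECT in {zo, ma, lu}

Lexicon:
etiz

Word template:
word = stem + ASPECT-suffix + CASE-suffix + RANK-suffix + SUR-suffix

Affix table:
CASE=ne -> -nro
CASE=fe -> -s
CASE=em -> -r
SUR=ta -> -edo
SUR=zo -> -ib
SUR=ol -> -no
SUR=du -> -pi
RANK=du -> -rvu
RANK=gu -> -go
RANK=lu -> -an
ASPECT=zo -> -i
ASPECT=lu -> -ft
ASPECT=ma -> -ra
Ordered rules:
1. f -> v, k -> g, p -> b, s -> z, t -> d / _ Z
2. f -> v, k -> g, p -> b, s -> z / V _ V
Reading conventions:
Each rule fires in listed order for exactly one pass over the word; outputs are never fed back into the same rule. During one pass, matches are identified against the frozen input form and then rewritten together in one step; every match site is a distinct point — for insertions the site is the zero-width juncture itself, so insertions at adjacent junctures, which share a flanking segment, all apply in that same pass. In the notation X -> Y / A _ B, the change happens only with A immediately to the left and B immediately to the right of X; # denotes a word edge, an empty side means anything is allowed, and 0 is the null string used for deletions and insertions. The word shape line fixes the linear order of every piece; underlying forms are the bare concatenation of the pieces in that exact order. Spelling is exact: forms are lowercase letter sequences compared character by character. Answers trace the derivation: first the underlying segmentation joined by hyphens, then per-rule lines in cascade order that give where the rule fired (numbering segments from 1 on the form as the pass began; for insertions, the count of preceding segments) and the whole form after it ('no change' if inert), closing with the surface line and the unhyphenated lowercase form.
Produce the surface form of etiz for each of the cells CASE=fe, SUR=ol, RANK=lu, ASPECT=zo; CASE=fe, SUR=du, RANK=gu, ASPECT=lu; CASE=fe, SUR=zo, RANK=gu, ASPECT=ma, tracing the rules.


cell CASE=fe, SUR=ol, RANK=lu, ASPECT=zo:
underlying: etiz-i-s-an-no
1. f -> v, k -> g, p -> b, s -> z, t -> d / _ Z: no change
2. f -> v, k -> g, p -> b, s -> z / V _ V: fires at position(s) 6: etizizanno
surface: etizizanno

cell CASE=fe, SUR=du, RANK=gu, ASPECT=lu:
underlying: etiz-ft-s-go-pi
1. f -> v, k -> g, p -> b, s -> z, t -> d / _ Z: fires at position(s) 7: etizftzgopi
2. f -> v, k -> g, p -> b, s -> z / V _ V: fires at position(s) 10: etizftzgobi
surface: etizftzgobi

cell CASE=fe, SUR=zo, RANK=gu, ASPECT=ma:
underlying: etiz-ra-s-go-ib
1. f -> v, k -> g, p -> b, s -> z, t -> d / _ Z: fires at position(s) 7: etizrazgoib
2. f -> v, k -> g, p -> b, s -> z / V _ V: no change
surface: etizrazgoib


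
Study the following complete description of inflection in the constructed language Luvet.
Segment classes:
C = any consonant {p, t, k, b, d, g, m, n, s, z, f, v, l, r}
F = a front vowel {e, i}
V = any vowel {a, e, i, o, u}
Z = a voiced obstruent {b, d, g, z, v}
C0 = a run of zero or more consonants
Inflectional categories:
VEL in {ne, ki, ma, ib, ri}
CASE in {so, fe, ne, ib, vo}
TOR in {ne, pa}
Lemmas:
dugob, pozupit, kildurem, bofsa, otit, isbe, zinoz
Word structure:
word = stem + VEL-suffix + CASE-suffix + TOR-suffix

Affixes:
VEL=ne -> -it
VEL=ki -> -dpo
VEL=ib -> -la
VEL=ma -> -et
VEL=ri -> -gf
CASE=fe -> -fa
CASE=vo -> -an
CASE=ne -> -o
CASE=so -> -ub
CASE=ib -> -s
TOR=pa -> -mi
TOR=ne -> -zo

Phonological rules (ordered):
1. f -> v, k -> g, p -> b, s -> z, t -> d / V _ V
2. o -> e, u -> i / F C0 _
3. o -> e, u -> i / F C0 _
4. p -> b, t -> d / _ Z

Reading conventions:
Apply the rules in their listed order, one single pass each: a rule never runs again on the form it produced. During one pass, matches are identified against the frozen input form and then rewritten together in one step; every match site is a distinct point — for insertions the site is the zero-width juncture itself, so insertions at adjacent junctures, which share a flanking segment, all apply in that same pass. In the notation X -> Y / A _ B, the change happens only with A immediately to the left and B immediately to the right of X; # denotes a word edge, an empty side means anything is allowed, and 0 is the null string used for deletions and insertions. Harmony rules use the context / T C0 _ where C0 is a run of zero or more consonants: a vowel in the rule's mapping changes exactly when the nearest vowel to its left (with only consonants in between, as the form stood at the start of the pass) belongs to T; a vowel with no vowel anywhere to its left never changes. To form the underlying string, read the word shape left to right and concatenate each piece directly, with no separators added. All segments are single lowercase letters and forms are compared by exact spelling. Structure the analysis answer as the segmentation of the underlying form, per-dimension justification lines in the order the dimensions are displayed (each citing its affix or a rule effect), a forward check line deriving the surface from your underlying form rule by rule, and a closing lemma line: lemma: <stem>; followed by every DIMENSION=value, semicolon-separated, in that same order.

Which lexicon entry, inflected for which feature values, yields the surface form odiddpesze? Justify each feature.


underlying: otit-dpo-s-zo
VEL=ki - signalled by the affix -dpo
CASE=ib - signalled by the affix -s
TOR=ne - signalled by the affix -zo
check: otitdposzo -> oditdposzo -> oditdpeszo -> oditdpesze -> odiddpesze
lemma: otit; VEL=ki; CASE=ib; TOR=ne


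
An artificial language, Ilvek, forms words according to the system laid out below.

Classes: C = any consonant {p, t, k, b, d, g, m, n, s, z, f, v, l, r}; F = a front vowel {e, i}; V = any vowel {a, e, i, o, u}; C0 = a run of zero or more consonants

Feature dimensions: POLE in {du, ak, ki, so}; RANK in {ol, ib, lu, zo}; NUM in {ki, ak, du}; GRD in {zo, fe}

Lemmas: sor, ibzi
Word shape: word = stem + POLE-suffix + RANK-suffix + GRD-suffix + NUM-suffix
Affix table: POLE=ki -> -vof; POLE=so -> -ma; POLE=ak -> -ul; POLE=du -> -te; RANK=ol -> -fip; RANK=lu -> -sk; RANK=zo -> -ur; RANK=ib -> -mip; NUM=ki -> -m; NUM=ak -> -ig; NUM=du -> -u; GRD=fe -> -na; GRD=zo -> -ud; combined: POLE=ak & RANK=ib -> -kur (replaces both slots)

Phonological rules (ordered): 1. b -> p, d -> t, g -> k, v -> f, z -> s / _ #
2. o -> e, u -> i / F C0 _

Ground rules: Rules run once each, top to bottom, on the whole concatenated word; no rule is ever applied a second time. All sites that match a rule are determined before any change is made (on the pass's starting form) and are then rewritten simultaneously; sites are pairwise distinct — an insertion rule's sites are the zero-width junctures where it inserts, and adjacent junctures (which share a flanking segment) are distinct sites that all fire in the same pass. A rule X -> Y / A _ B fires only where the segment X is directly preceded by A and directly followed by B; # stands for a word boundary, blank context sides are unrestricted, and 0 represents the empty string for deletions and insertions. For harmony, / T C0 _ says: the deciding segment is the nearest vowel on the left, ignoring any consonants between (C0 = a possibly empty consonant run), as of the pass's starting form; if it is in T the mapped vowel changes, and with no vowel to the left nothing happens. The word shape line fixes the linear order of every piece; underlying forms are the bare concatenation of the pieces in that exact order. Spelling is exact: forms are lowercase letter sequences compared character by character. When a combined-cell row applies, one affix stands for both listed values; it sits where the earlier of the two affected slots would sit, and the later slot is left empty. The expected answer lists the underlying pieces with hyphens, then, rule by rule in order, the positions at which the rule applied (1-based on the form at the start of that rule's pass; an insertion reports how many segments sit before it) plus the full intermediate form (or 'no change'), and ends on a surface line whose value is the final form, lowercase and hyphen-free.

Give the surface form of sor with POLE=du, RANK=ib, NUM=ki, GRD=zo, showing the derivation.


underlying: sor-te-mip-ud-m
1. b -> p, d -> t, g -> k, v -> f, z -> s / _ #: no change
2. o -> e, u -> i / F C0 _: fires at position(s) 9: sortemipidm
surface: sortemipidm


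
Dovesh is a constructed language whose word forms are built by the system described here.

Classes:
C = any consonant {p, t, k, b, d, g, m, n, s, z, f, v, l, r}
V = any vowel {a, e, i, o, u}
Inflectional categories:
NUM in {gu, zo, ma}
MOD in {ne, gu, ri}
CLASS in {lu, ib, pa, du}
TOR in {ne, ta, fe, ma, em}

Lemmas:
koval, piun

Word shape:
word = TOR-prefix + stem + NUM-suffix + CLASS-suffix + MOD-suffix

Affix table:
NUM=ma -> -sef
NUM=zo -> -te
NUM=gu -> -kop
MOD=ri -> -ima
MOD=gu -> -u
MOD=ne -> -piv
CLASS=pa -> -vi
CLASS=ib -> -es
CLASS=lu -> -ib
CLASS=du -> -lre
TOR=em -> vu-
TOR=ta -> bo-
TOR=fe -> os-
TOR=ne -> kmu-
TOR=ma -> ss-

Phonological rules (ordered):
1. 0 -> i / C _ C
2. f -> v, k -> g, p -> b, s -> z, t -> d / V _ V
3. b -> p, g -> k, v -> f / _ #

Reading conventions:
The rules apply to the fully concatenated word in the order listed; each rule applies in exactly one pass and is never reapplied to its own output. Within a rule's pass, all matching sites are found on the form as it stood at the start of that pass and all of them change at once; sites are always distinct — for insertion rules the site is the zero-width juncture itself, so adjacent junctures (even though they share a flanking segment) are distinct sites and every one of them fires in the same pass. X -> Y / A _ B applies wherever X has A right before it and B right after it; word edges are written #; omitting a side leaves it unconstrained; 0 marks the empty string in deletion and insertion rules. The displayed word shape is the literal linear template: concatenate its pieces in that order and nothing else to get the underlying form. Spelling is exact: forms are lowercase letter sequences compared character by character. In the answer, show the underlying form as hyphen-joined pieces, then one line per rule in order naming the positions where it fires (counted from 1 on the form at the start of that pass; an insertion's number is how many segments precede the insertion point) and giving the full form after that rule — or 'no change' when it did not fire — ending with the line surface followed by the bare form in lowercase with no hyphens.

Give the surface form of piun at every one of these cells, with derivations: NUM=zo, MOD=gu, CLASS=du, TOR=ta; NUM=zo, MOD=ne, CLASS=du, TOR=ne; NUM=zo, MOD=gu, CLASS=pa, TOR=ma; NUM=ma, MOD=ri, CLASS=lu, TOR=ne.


cell NUM=zo, MOD=gu, CLASS=du, TOR=ta:
underlying: bo-piun-te-lre-u
1. 0 -> i / C _ C: inserts after position(s) 6, 9: bopiunitelireu
2. f -> v, k -> g, p -> b, s -> z, t -> d / V _ V: fires at position(s) 3, 8: bobiunidelireu
3. b -> p, g -> k, v -> f / _ #: no change
surface: bobiunidelireu

cell NUM=zo, MOD=ne, CLASS=du, TOR=ne:
underlying: kmu-piun-te-lre-piv
1. 0 -> i / C _ C: inserts after position(s) 1, 7, 10: kimupiunitelirepiv
2. f -> v, k -> g, p -> b, s -> z, t -> d / V _ V: fires at position(s) 5, 10, 16: kimubiunidelirebiv
3. b -> p, g -> k, v -> f / _ #: fires at position(s) 18: kimubiunidelirebif
surface: kimubiunidelirebif

cell NUM=zo, MOD=gu, CLASS=pa, TOR=ma:
underlying: ss-piun-te-vi-u
1. 0 -> i / C _ C: inserts after position(s) 1, 2, 6: sisipiuniteviu
2. f -> v, k -> g, p -> b, s -> z, t -> d / V _ V: fires at position(s) 3, 5, 10: sizibiunideviu
3. b -> p, g -> k, v -> f / _ #: no change
surface: sizibiunideviu

cell NUM=ma, MOD=ri, CLASS=lu, TOR=ne:
underlying: kmu-piun-sef-ib-ima
1. 0 -> i / C _ C: inserts after position(s) 1, 7: kimupiunisefibima
2. f -> v, k -> g, p -> b, s -> z, t -> d / V _ V: fires at position(s) 5, 10, 12: kimubiunizevibima
3. b -> p, g -> k, v -> f / _ #: no change
surface: kimubiunizevibima


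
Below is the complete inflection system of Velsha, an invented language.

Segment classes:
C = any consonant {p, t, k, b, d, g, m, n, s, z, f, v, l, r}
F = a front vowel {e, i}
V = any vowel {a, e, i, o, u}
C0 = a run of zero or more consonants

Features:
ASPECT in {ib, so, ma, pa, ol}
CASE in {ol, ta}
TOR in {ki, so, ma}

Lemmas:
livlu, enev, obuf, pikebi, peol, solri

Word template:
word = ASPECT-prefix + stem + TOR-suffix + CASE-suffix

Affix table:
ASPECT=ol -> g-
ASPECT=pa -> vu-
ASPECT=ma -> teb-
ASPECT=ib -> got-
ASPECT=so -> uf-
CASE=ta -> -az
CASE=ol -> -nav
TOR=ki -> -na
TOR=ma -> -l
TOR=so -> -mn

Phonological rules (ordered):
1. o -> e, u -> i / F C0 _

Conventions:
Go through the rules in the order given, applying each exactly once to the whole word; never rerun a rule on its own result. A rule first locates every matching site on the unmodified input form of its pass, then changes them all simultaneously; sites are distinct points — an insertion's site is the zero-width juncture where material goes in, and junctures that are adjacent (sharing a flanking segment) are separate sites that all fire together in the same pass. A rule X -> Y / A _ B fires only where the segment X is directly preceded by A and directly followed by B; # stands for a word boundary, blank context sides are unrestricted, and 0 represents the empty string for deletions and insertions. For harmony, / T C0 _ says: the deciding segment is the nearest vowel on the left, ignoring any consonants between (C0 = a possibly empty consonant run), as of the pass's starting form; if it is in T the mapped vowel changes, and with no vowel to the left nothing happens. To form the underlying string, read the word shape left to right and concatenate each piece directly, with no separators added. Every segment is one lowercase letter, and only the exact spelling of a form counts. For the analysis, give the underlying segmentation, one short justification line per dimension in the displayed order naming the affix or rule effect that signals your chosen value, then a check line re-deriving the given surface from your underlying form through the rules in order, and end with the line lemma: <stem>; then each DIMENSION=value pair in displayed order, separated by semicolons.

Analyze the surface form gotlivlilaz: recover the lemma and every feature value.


underlying: got-livlu-l-az
ASPECT=ib - signalled by the affix got-
CASE=ta - signalled by the affix -az
TOR=ma - signalled by the affix -l
check: gotlivlulaz -> gotlivlilaz
lemma: livlu; ASPECT=ib; CASE=ta; TOR=ma


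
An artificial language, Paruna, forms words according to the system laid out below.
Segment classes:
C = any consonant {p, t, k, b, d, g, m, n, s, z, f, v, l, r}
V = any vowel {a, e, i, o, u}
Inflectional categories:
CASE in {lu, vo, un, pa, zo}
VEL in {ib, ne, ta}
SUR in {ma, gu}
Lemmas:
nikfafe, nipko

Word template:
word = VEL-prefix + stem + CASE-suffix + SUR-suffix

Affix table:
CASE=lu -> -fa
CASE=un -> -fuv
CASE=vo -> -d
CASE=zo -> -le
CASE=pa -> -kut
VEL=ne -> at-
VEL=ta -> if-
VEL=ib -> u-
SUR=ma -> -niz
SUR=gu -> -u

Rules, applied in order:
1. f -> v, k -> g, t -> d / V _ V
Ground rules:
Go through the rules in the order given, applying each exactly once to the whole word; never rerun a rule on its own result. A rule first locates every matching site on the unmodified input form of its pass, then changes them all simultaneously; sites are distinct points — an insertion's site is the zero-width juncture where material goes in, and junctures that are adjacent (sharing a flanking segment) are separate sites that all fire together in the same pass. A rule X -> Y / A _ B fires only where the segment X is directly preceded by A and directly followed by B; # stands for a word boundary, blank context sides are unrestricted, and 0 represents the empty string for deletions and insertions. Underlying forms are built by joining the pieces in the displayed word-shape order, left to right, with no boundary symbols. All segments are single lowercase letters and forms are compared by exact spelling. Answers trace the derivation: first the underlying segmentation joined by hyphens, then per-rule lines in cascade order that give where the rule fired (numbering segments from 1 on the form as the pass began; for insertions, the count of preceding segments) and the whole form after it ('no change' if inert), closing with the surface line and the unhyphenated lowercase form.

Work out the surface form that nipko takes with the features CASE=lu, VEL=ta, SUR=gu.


underlying: if-nipko-fa-u
1. f -> v, k -> g, t -> d / V _ V: fires at position(s) 8: ifnipkovau
surface: ifnipkovau


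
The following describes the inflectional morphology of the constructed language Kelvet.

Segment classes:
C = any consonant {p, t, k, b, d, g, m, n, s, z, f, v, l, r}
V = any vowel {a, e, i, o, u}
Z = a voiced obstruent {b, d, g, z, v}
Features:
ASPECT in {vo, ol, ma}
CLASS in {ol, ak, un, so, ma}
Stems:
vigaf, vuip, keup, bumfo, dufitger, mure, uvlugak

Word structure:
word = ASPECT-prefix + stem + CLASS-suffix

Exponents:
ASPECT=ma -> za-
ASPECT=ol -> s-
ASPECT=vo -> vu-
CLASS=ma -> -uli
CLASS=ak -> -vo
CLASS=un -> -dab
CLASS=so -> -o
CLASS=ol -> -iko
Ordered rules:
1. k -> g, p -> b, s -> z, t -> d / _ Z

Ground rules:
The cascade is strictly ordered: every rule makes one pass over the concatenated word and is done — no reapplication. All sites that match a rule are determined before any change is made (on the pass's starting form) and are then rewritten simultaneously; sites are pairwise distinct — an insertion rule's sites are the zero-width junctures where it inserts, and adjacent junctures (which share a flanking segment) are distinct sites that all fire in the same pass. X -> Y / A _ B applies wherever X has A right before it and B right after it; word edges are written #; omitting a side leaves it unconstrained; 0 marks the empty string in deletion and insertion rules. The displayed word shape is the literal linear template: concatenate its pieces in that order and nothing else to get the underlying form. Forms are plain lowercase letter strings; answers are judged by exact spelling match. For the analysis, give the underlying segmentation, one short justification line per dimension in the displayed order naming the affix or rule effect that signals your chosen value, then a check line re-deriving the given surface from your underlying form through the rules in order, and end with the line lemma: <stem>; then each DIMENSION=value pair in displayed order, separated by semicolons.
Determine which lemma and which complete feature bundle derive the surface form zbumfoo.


underlying: s-bumfo-o
ASPECT=ol - signalled by the affix s-
CLASS=so - signalled by the affix -o
check: sbumfoo -> zbumfoo
lemma: bumfo; ASPECT=ol; CLASS=so


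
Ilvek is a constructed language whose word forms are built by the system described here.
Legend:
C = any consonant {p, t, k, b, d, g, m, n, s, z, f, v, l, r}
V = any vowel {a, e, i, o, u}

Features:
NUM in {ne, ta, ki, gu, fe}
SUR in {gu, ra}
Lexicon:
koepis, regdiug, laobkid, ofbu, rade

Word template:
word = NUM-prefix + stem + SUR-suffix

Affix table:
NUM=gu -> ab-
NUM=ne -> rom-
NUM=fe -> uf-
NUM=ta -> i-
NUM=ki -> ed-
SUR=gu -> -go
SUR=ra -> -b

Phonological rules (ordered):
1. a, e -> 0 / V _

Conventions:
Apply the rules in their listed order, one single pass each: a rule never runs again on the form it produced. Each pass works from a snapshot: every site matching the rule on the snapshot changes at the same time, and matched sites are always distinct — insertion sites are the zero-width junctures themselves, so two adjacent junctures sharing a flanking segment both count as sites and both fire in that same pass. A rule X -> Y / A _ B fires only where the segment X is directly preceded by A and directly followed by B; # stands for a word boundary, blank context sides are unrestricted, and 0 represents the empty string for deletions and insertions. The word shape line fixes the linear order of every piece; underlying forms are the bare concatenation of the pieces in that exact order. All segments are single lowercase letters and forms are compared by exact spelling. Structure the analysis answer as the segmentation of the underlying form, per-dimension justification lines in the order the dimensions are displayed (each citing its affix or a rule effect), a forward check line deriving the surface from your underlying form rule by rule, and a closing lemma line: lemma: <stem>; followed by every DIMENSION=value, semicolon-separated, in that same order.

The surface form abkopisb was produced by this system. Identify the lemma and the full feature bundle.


underlying: ab-koepis-b
NUM=gu - signalled by the affix ab-
SUR=ra - signalled by the affix -b
check: abkoepisb -> abkopisb
lemma: koepis; NUM=gu; SUR=ra


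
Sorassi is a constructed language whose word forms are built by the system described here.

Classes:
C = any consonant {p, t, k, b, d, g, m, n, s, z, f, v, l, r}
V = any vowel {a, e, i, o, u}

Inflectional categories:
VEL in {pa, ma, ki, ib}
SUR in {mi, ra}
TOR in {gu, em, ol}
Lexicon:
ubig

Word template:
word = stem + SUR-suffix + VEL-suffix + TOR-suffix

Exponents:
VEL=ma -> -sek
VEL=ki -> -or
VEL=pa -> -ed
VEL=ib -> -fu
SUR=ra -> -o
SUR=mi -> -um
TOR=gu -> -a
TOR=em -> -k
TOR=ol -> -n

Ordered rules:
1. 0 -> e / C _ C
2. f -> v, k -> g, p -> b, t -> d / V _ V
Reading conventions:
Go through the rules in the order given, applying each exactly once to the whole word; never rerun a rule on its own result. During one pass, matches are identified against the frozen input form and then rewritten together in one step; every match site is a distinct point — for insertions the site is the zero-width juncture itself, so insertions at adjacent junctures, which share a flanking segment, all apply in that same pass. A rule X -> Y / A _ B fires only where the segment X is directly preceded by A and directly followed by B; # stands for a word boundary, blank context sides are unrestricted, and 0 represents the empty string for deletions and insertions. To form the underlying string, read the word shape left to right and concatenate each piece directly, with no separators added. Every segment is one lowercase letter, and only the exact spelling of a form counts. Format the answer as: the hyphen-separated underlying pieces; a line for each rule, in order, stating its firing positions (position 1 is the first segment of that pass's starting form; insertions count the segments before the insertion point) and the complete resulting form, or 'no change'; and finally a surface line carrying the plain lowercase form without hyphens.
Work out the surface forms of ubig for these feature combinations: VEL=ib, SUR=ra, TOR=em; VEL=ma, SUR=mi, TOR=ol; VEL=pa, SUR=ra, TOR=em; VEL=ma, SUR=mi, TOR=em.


cell VEL=ib, SUR=ra, TOR=em:
underlying: ubig-o-fu-k
1. 0 -> e / C _ C: no change
2. f -> v, k -> g, p -> b, t -> d / V _ V: fires at position(s) 6: ubigovuk
surface: ubigovuk

cell VEL=ma, SUR=mi, TOR=ol:
underlying: ubig-um-sek-n
1. 0 -> e / C _ C: inserts after position(s) 6, 9: ubigumeseken
2. f -> v, k -> g, p -> b, t -> d / V _ V: fires at position(s) 10: ubigumesegen
surface: ubigumesegen

cell VEL=pa, SUR=ra, TOR=em:
underlying: ubig-o-ed-k
1. 0 -> e / C _ C: inserts after position(s) 7: ubigoedek
2. f -> v, k -> g, p -> b, t -> d / V _ V: no change
surface: ubigoedek

cell VEL=ma, SUR=mi, TOR=em:
underlying: ubig-um-sek-k
1. 0 -> e / C _ C: inserts after position(s) 6, 9: ubigumesekek
2. f -> v, k -> g, p -> b, t -> d / V _ V: fires at position(s) 10: ubigumesegek
surface: ubigumesegek


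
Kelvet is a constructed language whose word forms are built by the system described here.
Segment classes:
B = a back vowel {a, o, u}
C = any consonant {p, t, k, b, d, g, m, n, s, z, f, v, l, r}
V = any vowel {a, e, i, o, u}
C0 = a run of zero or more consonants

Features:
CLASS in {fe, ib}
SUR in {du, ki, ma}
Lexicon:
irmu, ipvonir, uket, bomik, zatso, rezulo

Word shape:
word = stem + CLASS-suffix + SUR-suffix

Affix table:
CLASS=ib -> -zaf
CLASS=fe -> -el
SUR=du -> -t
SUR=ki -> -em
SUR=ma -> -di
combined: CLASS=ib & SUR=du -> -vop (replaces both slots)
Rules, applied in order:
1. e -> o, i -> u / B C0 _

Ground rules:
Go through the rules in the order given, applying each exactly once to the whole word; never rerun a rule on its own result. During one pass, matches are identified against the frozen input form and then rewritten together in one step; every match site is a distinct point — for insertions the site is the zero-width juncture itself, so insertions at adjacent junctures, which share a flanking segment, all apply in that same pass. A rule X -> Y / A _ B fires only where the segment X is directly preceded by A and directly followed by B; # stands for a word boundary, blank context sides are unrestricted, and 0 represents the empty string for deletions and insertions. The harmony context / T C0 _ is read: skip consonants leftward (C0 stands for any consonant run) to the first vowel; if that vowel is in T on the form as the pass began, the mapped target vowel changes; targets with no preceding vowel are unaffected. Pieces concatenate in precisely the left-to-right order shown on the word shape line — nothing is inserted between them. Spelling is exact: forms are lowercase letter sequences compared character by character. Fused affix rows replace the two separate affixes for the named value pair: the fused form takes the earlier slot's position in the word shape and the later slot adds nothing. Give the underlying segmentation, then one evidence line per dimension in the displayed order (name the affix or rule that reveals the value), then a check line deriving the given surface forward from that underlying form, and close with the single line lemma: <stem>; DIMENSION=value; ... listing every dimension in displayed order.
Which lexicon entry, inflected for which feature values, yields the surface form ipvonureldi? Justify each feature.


underlying: ipvonir-el-di
CLASS=fe - signalled by the affix -el
SUR=ma - signalled by the affix -di
check: ipvonireldi -> ipvonureldi
lemma: ipvonir; CLASS=fe; SUR=ma


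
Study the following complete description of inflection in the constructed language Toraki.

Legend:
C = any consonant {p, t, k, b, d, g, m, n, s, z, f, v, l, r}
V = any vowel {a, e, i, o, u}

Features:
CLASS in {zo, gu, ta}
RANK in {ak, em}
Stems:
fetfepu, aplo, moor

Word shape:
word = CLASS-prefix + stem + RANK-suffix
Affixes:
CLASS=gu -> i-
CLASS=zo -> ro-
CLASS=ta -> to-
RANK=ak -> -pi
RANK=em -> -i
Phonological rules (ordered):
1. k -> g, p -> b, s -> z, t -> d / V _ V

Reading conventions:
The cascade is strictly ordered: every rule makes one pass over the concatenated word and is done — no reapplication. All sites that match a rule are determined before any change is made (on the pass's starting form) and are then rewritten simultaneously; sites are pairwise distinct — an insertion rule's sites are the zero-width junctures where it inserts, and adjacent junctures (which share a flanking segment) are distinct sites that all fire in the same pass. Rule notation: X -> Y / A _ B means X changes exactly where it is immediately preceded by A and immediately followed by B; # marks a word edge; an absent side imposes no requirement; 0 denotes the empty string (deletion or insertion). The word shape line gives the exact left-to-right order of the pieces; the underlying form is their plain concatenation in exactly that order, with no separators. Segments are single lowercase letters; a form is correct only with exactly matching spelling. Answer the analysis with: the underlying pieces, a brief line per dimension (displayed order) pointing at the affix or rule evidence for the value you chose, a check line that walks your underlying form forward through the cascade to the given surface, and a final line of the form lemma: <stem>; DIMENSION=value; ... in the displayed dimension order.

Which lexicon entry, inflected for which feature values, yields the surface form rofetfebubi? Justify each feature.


underlying: ro-fetfepu-pi
CLASS=zo - signalled by the affix ro-
RANK=ak - signalled by the affix -pi
check: rofetfepupi -> rofetfebubi
lemma: fetfepu; CLASS=zo; RANK=ak


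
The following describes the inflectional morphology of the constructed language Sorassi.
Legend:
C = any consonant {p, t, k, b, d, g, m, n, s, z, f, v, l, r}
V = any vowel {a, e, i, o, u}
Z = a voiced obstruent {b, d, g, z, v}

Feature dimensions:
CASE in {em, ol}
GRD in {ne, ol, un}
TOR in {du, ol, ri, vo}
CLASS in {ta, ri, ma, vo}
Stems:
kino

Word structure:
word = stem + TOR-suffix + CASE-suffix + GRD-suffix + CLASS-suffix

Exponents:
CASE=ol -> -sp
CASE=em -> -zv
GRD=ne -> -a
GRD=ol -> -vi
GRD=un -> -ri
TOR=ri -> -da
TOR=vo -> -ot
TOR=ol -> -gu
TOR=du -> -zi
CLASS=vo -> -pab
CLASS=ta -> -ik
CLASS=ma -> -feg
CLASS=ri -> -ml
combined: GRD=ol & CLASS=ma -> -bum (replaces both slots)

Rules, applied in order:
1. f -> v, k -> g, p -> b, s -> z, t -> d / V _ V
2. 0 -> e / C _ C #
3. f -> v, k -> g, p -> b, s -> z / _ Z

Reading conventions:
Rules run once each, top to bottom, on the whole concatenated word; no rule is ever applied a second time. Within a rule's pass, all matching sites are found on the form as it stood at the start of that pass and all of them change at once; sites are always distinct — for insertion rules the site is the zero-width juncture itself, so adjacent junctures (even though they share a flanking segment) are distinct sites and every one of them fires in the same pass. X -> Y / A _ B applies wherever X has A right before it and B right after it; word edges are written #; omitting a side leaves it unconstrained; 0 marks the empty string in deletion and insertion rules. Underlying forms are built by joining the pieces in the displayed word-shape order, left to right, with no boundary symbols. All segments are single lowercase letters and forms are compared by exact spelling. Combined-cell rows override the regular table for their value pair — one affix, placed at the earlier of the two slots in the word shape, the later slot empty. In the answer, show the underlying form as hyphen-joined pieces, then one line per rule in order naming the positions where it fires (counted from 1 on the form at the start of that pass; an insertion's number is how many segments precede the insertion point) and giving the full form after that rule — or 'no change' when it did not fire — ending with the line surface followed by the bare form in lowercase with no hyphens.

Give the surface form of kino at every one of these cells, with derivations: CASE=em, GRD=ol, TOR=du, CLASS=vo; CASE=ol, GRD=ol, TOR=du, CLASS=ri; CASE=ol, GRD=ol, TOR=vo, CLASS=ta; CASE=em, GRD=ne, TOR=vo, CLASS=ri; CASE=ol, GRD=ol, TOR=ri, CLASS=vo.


cell CASE=em, GRD=ol, TOR=du, CLASS=vo:
underlying: kino-zi-zv-vi-pab
1. f -> v, k -> g, p -> b, s -> z, t -> d / V _ V: fires at position(s) 11: kinozizvvibab
2. 0 -> e / C _ C #: no change
3. f -> v, k -> g, p -> b, s -> z / _ Z: no change
surface: kinozizvvibab

cell CASE=ol, GRD=ol, TOR=du, CLASS=ri:
underlying: kino-zi-sp-vi-ml
1. f -> v, k -> g, p -> b, s -> z, t -> d / V _ V: no change
2. 0 -> e / C _ C #: inserts after position(s) 11: kinozispvimel
3. f -> v, k -> g, p -> b, s -> z / _ Z: fires at position(s) 8: kinozisbvimel
surface: kinozisbvimel

cell CASE=ol, GRD=ol, TOR=vo, CLASS=ta:
underlying: kino-ot-sp-vi-ik
1. f -> v, k -> g, p -> b, s -> z, t -> d / V _ V: no change
2. 0 -> e / C _ C #: no change
3. f -> v, k -> g, p -> b, s -> z / _ Z: fires at position(s) 8: kinootsbviik
surface: kinootsbviik

cell CASE=em, GRD=ne, TOR=vo, CLASS=ri:
underlying: kino-ot-zv-a-ml
1. f -> v, k -> g, p -> b, s -> z, t -> d / V _ V: no change
2. 0 -> e / C _ C #: inserts after position(s) 10: kinootzvamel
3. f -> v, k -> g, p -> b, s -> z / _ Z: no change
surface: kinootzvamel

cell CASE=ol, GRD=ol, TOR=ri, CLASS=vo:
underlying: kino-da-sp-vi-pab
1. f -> v, k -> g, p -> b, s -> z, t -> d / V _ V: fires at position(s) 11: kinodaspvibab
2. 0 -> e / C _ C #: no change
3. f -> v, k -> g, p -> b, s -> z / _ Z: fires at position(s) 8: kinodasbvibab
surface: kinodasbvibab


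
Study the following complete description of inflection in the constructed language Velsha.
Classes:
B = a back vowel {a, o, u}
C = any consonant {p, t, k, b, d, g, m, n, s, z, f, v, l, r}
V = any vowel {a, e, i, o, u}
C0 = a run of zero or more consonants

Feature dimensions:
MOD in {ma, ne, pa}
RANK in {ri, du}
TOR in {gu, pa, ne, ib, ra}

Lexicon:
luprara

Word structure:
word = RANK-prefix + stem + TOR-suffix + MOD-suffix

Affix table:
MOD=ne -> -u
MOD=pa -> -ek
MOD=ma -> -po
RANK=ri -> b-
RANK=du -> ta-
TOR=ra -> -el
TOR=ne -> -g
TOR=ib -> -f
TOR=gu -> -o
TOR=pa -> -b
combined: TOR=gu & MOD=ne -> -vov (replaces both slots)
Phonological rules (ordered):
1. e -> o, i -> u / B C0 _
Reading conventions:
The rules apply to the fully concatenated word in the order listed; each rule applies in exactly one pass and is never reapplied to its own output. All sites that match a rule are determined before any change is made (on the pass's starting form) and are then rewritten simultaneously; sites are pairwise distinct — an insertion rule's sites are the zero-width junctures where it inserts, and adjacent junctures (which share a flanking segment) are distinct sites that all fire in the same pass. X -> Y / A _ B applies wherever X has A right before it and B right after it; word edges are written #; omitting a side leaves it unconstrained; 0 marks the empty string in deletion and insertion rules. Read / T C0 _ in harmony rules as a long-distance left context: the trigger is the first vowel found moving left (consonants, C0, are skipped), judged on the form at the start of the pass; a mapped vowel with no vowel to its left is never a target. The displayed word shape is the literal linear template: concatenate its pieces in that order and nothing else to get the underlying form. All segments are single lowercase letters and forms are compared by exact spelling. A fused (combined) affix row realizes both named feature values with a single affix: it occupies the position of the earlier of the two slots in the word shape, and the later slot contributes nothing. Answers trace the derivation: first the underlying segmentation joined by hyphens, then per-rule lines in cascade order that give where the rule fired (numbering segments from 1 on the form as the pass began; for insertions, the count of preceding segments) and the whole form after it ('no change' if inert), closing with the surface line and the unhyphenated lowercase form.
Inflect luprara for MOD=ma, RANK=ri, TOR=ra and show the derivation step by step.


underlying: b-luprara-el-po
1. e -> o, i -> u / B C0 _: fires at position(s) 9: blupraraolpo
surface: blupraraolpo
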